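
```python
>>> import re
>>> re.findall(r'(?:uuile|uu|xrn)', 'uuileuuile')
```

['uuile', 'uuile']

`|` is ordered: at each position the engine commits to the first alternative that works.
`findall` yields the raw match text (2 of them) because the pattern has no groups.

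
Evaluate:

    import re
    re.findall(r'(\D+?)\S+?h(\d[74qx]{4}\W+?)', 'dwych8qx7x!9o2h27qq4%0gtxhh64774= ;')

This matches one or more of a non-digit (lazy) (captured); then one or more of a non-whitespace character (lazy), then the literal 'h'; then a digit, then exactly 4 of one of [74qx], then one or more of a non-word character (lazy) (captured).
Because the quantifier is non-greedy, it stops expanding at the earliest point where the rest of the pattern can succeed.
Walking the string: at [0:11] match 'dwych8qx7x!', groups = ('d', '8qx7x!'); at [12:21] match 'o2h27qq4%', groups = ('o', '27qq4%'); at [22:33] match 'gtxhh64774=', groups = ('g', '64774=').
Multiple groups make `findall` return tuples — one 2-tuple for each match.

[('d', '8qx7x!'), ('o', '27qq4%'), ('g', '64774=')]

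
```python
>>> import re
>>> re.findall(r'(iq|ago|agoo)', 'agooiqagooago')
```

['ago', 'iq', 'ago', 'ago']

`|` is ordered: at each position the engine commits to the first alternative that works.
Because there's exactly one group, `findall` drops the full match and keeps group 1 from each hit.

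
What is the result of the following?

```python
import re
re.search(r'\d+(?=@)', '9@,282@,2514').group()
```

The lookaround is zero-width — it requires the adjacent text to match without consuming it, so the asserted text isn't part of the match.
`search` walks the string left to right and returns the first match it finds.
The match spans [0:1] → '9'.

'9'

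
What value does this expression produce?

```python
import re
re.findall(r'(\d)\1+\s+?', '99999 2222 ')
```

`\1` is not a pattern — it's the concrete string captured by group 1, re-applied verbatim.
Walking the string: at [0:6] match '99999 ', group 1 = '9'; at [6:11] match '2222 ', group 1 = '2'.
With a single group, `findall` returns only what that group captured — 2 items.

['9', '2']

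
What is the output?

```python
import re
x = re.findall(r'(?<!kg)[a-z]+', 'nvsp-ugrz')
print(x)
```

Because the assertion is negative and zero-width, positions next to the forbidden text are skipped.
No capturing groups, so `findall` returns the 2 full match strings.

['nvsp', 'ugrz']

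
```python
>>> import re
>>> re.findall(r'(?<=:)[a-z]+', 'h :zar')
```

['zar']

The positive lookaround only admits positions where the adjacent text matches; those characters stay outside the span.
`findall` yields the raw match text (1 of them) because the pattern has no groups.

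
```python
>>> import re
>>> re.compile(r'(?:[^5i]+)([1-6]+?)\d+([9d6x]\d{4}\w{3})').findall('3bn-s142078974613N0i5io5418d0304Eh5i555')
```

Pattern: one or more of any character except [5i] (non-capturing group); then one or more of a character in [1-6] (lazy) (captured); then one or more of a digit; then one of [9d6x], then exactly 4 of a digit, then exactly 3 of a word character (captured).
Walking the string: at [0:19] match '3bn-s142078974613N0', groups = ('2', '974613N0'); at [22:35] match 'o5418d0304Eh5', groups = ('5', 'd0304Eh5').
2 groups means each result is a tuple of 2 captured strings — 2 here.

[('2', '974613N0'), ('5', 'd0304Eh5')]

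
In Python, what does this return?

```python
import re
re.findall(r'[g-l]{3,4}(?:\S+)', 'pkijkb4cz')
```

['kijkb4cz']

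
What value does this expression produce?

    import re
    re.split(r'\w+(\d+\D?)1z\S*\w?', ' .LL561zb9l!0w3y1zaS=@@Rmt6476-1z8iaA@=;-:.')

[' .', '6', '']

The pattern matches one or more of a word character; then one or more of a digit, then optionally a non-digit (captured); then the literal '1z', then zero or more of a non-whitespace character, then optionally a word character.
Matches to split on: at [2:43] → 'LL561zb9l!0w3y1zaS=@@Rmt6476-1z8iaA@=;-:.'.
With a capturing group present, the delimiter's captured portion is kept in the result list.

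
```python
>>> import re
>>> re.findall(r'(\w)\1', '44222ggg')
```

After group 1 captures some text, `\1` only succeeds where that same text appears again.
Walking the string: at [0:2] match '44', group 1 = '4'; at [2:4] match '22', group 1 = '2'; at [5:7] match 'gg', group 1 = 'g'.
One capturing group, so `findall` returns just the captured substring from each match — 3 in all.

['4', '2', 'g']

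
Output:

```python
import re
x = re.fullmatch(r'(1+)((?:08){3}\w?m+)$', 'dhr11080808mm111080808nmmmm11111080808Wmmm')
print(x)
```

This matches one or more of a literal '1' (captured); then the literal '08' repeated 3 times, then optionally a word character, then one or more of the literal 'm' (captured); then anchored at the end.
`fullmatch` succeeds only if the pattern covers the string from start to end.
Here there's no way to consume every character, so the call returns None.

None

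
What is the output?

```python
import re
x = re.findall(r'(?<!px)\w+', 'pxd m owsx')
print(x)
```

['pxd', 'm', 'owsx']

`(?!…)`/`(?<!…)` only lets a position through if the neighbouring text does NOT match; no characters are consumed.
With no groups in the pattern, `findall` gives back each whole match — 3 here.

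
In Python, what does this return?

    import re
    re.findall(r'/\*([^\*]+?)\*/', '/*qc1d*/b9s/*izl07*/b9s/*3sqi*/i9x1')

Walking the string: at [0:8] match '/*qc1d*/', group 1 = 'qc1d'; at [11:20] match '/*izl07*/', group 1 = 'izl07'; at [23:31] match '/*3sqi*/', group 1 = '3sqi'.
`findall` collects group 1 from each match (3 total).

['qc1d', 'izl07', '3sqi']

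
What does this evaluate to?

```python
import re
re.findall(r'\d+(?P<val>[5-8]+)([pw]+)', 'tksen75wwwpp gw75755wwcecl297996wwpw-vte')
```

`findall` packs the 2 group values into a tuple for every match.

[('5', 'wwwpp'), ('5', 'ww'), ('6', 'wwpw')]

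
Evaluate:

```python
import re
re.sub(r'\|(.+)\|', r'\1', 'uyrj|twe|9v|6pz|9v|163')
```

'uyrjtwe|9v|6pz|9v163'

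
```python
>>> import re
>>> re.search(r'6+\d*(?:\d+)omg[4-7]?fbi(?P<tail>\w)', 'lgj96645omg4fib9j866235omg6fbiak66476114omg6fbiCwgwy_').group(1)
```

'a'

The match spans [18:31] → '66235omg6fbia'.
Captured: group 1 = 'a'.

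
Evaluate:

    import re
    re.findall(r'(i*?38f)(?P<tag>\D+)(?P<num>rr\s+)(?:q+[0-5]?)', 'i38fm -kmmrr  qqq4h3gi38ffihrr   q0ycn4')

[('i38f', 'm -kmm', 'rr  '), ('i38f', 'fih', 'rr   ')]

The pattern matches zero or more of a literal 'i' (lazy), then the literal '38f' (captured); then one or more of a non-digit (captured as 'tag'); then the literal 'rr', then one or more of whitespace (captured as 'num'); then one or more of the literal 'q', then optionally a character in [0-5] (non-capturing group).
Walking the string: at [0:18] match 'i38fm -kmmrr  qqq4', groups = ('i38f', 'm -kmm', 'rr  '); at [21:35] match 'i38ffihrr   q0', groups = ('i38f', 'fih', 'rr   ').
3 groups means each result is a tuple of 3 captured strings — 2 here.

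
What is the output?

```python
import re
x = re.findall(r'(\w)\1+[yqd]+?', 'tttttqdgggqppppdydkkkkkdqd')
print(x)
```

['t', 'g', 'p', 'k']

`\1` has to match the exact text group 1 already captured.
Scanning left to right: at [0:6] match 'tttttq', group 1 = 't'; at [7:11] match 'gggq', group 1 = 'g'; at [11:16] match 'ppppd', group 1 = 'p'; at [18:24] match 'kkkkkd', group 1 = 'k'.
Because there's exactly one group, `findall` drops the full match and keeps group 1 from each hit.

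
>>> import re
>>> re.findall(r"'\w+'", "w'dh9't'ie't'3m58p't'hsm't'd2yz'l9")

["'dh9'", "'ie'", "'3m58p'", "'hsm'", "'d2yz'"]

With no groups in the pattern, `findall` gives back each whole match — 5 here.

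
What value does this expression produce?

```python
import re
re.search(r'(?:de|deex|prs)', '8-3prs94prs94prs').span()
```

(3, 6)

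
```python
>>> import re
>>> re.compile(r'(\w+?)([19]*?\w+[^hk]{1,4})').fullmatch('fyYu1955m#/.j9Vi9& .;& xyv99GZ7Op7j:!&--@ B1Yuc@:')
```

This matches one or more of a word character (lazy) (captured); then zero or more of one of [19] (lazy), then one or more of a word character, then 1 to 4 of any character except [hk] (captured).
For `fullmatch`, every character of the input must be accounted for by the pattern.
Here the pattern can't cover the whole string, so the call returns None.

None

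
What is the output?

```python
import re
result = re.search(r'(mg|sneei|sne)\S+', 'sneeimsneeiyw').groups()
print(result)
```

('sneei',)

Alternation tries branches left to right and keeps the first one that lets the overall match succeed at that position.
Unlike `match`, `search` isn't anchored — it looks for the pattern anywhere in the string.
The match spans [0:13] → 'sneeimsneeiyw'.
Captured: group 1 = 'sneei'.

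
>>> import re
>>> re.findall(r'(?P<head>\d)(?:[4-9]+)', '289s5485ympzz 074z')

The pattern matches a digit (captured as 'head'); then one or more of a character in [4-9] (non-capturing group).
`findall` collects group 1 from each match (3 total).

['2', '5', '0']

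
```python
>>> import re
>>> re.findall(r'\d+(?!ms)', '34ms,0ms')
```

A negative assertion filters positions out without eating any characters.
Scanning left to right: at [0:1] → '3'.
No capturing groups, so `findall` returns the 1 full match string.

['3']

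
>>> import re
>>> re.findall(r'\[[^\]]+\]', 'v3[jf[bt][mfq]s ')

['[jf[bt]', '[mfq]']

Scanning left to right: at [2:9] → '[jf[bt]'; at [9:14] → '[mfq]'.
`findall` yields the raw match text (2 of them) because the pattern has no groups.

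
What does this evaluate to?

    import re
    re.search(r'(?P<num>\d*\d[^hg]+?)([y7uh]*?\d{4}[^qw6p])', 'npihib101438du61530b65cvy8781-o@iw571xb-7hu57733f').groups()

The pattern matches zero or more of a digit, then a digit, then one or more of any character except [hg] (lazy) (captured as 'num'); then zero or more of one of [y7uh] (lazy), then exactly 4 of a digit, then any character except [qw6p] (captured).
With the lazy modifier that quantifier settles for the fewest repetitions that let the rest of the pattern succeed (the atoms after it are unaffected and can still be greedy).
`re.search` scans for the first position where the pattern succeeds.
The match spans [6:19] → '101438du61530'.
Captured: group 1 = '101438d', group 2 = 'u61530'.

('101438d', 'u61530')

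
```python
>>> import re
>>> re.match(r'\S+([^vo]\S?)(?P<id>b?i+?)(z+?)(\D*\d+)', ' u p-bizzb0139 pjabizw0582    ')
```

Pattern: one or more of a non-whitespace character; then any character except [vo], then optionally a non-whitespace character (captured); then optionally the literal 'b', then one or more of the literal 'i' (lazy) (captured as 'id'); then one or more of a literal 'z' (lazy) (captured); then zero or more of a non-digit, then one or more of a digit (captured).
With `match`, the pattern is implicitly anchored at the beginning.
Here the string doesn't start with a match, so the call returns None.

None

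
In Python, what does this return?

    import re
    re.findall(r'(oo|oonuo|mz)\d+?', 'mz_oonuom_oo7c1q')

Walking the string: at [10:13] match 'oo7', group 1 = 'oo'.
One capturing group, so `findall` returns just the captured substring from the one match — 1 in all.

['oo']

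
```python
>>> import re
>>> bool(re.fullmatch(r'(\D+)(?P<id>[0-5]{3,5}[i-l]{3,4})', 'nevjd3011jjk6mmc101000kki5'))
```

This matches one or more of a non-digit (captured); then 3 to 5 of a character in [0-5], then 3 to 4 of a character in [i-l] (captured as 'id').
`re.fullmatch` is like wrapping the pattern in `^…$` (in single-line mode).
Here the pattern can't cover the whole string, so the call returns None, and `bool(None)` is False.

False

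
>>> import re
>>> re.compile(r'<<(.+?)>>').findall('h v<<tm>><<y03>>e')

['tm', 'y03']

Scanning left to right: at [3:9] match '<<tm>>', group 1 = 'tm'; at [9:16] match '<<y03>>', group 1 = 'y03'.
One capturing group, so `findall` returns just the captured substring from each match — 2 in all.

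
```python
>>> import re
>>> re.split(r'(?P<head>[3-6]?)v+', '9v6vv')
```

['9', '', '', '6', '']

Because the pattern has a capturing group, `split` also inserts each captured text between the pieces.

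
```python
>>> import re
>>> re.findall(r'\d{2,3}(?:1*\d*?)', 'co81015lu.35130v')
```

['8101', '351', '30']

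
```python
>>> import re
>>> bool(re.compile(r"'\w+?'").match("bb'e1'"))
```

False

`match` is anchored at position 0; if the pattern doesn't fit there, it returns None.
Here the string doesn't start with a match, so the call returns None, and `bool(None)` is False.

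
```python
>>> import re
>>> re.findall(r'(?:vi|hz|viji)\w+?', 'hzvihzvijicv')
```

No capturing groups, so `findall` returns the 2 full match strings.

['hzv', 'hzv']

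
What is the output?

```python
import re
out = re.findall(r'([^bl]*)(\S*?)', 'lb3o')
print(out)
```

[('', ''), ('', 'l'), ('', ''), ('', 'b'), ('3o', ''), ('', '')]

The pattern matches zero or more of any character except [bl] (captured); then zero or more of a non-whitespace character (lazy) (captured).
Because the quantifier is non-greedy, it stops expanding at the earliest point where the rest of the pattern can succeed.
Matches: at [0:0] match '', groups = ('', ''); at [0:1] match 'l', groups = ('', 'l'); at [1:1] match '', groups = ('', ''); at [1:2] match 'b', groups = ('', 'b'); at [2:4] match '3o', groups = ('3o', ''); ….
With 2 capturing groups, `findall` returns a 2-tuple per match.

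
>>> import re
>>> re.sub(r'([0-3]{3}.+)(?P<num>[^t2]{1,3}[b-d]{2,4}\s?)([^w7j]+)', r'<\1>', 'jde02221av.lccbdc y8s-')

'jde<02221av.lcc>'

The pattern matches exactly 3 of a character in [0-3], then one or more of any character (captured); then 1 to 3 of any character except [t2], then 2 to 4 of a character in [b-d], then optionally whitespace (captured as 'num'); then one or more of any character except [w7j] (captured).
Matches: at [3:22] → '02221av.lccbdc y8s-'.
Each match is replaced using the text its own group 1 captured.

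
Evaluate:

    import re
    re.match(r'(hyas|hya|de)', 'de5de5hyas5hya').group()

`match` is anchored at position 0; if the pattern doesn't fit there, it returns None.
The match spans [0:2] → 'de'.
Captured: group 1 = 'de'.

'de'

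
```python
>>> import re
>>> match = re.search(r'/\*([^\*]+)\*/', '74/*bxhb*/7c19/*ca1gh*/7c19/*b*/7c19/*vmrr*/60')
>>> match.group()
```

`re.search` scans for the first position where the pattern succeeds.
The match spans [2:10] → '/*bxhb*/'.
Captured: group 1 = 'bxhb'.

'/*bxhb*/'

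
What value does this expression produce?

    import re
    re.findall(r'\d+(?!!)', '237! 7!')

['23']

A negative assertion filters positions out without eating any characters.
Scanning left to right: at [0:2] → '23'.
Since nothing is captured, `findall` lists the 1 matched substring directly.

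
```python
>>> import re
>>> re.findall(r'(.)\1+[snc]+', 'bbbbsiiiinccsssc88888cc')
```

A backreference is literal: `\1` must see the identical characters the first group matched.
With a single group, `findall` returns only what that group captured — 3 items.

['b', 'i', '8']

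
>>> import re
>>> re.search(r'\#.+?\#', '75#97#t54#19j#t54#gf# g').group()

'#97#'

With the lazy modifier that quantifier settles for the fewest repetitions that let the rest of the pattern succeed (the atoms after it are unaffected and can still be greedy).
The match spans [2:6] → '#97#'.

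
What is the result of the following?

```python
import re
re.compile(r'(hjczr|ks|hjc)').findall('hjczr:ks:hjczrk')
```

['hjczr', 'ks', 'hjczr']

The regex engine tests alternatives in the order written; an earlier branch that matches wins even if a later one would match more.
Walking the string: at [0:5] match 'hjczr', group 1 = 'hjczr'; at [6:8] match 'ks', group 1 = 'ks'; at [9:14] match 'hjczr', group 1 = 'hjczr'.
One capturing group, so `findall` returns just the captured substring from each match — 3 in all.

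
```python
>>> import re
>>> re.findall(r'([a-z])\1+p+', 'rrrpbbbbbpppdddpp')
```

A backreference is literal: `\1` must see the identical characters the first group matched.
Because there's exactly one group, `findall` drops the full match and keeps group 1 from each hit.

['r', 'b', 'd']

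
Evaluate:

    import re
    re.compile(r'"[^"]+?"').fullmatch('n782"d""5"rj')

None

`re.fullmatch` requires the pattern to consume the entire string.
Here the string isn't matched end-to-end, so the call returns None.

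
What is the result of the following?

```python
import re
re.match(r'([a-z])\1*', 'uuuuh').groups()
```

('u',)

After group 1 captures some text, `\1` only succeeds where that same text appears again.
`match` is anchored at position 0; if the pattern doesn't fit there, it returns None.
The match spans [0:4] → 'uuuu'.
Captured: group 1 = 'u'.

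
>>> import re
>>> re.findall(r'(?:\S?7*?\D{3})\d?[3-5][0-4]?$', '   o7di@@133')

['di@@133']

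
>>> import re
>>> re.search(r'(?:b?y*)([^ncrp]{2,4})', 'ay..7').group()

The pattern matches optionally the literal 'b', then zero or more of the literal 'y' (non-capturing group); then 2 to 4 of any character except [ncrp] (captured).
`re.search` scans for the first position where the pattern succeeds.
The match spans [0:4] → 'ay..'.
Captured: group 1 = 'ay..'.

'ay..'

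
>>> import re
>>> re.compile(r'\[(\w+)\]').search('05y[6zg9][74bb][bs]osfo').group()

'[6zg9]'

The match spans [3:9] → '[6zg9]'.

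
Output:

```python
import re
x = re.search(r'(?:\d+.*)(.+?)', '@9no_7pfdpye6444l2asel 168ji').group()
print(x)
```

9no_7pfdpye6444l2asel 168ji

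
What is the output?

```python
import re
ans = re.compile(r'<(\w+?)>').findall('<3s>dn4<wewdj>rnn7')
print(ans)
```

Walking the string: at [0:4] match '<3s>', group 1 = '3s'; at [7:14] match '<wewdj>', group 1 = 'wewdj'.
One capturing group, so `findall` returns just the captured substring from each match — 2 in all.

['3s', 'wewdj']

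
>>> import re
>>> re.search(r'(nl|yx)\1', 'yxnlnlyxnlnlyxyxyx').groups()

The match spans [2:6] → 'nlnl'.
Captured: group 1 = 'nl'.

('nl',)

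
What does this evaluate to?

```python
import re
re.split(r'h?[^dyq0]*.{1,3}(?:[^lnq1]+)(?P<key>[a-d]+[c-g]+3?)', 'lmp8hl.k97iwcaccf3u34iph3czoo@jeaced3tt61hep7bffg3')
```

With a capturing group present, the delimiter's captured portion is kept in the result list.

['', 'ced3', '', 'bffg3', '']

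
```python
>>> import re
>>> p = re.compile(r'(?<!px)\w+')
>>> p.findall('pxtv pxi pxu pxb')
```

The negative lookahead/lookbehind blocks any match where the forbidden context is present.
Scanning left to right: at [0:4] → 'pxtv'; at [5:8] → 'pxi'; at [9:12] → 'pxu'; at [13:16] → 'pxb'.
`findall` yields the raw match text (4 of them) because the pattern has no groups.

['pxtv', 'pxi', 'pxu', 'pxb']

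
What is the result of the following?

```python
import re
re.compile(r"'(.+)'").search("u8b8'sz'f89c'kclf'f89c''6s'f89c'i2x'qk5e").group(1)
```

"sz'f89c'kclf'f89c''6s'f89c'i2x"

Unlike `match`, `search` isn't anchored — it looks for the pattern anywhere in the string.
The match spans [4:36] → "'sz'f89c'kclf'f89c''6s'f89c'i2x'".
Captured: group 1 = "sz'f89c'kclf'f89c''6s'f89c'i2x".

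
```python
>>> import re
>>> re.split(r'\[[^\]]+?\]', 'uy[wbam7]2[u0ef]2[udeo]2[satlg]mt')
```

['uy', '2', '2', '2', 'mt']

Each match becomes a cut point; 5 segments remain.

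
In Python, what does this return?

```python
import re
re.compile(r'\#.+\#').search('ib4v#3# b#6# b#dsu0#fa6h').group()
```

Unlike `match`, `search` isn't anchored — it looks for the pattern anywhere in the string.
The match spans [4:20] → '#3# b#6# b#dsu0#'.

'#3# b#6# b#dsu0#'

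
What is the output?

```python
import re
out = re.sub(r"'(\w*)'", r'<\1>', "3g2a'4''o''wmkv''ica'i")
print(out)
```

Matches: at [4:7] → "'4'"; at [7:10] → "'o'"; at [10:16] → "'wmkv'"; at [16:21] → "'ica'".
The replacement refers to a captured group, so each match is rewritten using its own captured text.

3g2a<4><o><wmkv><ica>i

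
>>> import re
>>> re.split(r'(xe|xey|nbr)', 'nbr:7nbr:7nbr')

['', 'nbr', ':7', 'nbr', ':7', 'nbr', '']

Matches to split on: at [0:3] → 'nbr'; at [5:8] → 'nbr'; at [10:13] → 'nbr'.
Because the pattern has a capturing group, `split` also inserts each captured text between the pieces.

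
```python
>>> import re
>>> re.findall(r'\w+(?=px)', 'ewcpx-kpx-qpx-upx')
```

['ewc', 'k', 'q', 'u']

Because the assertion is zero-width, the text it checks is not consumed and won't appear in the result.
`findall` yields the raw match text (4 of them) because the pattern has no groups.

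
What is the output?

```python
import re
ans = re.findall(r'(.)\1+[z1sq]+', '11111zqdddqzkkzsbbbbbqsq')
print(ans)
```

['1', 'd', 'k', 'b']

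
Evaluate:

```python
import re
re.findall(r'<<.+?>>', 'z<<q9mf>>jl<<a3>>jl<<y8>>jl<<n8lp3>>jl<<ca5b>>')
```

Matches: at [1:9] → '<<q9mf>>'; at [11:17] → '<<a3>>'; at [19:25] → '<<y8>>'; at [27:36] → '<<n8lp3>>'; at [38:46] → '<<ca5b>>'.
No capturing groups, so `findall` returns the 5 full match strings.

['<<q9mf>>', '<<a3>>', '<<y8>>', '<<n8lp3>>', '<<ca5b>>']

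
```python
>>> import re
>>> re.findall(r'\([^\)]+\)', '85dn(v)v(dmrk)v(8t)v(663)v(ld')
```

['(v)', '(dmrk)', '(8t)', '(663)']

Matches: at [4:7] → '(v)'; at [8:14] → '(dmrk)'; at [15:19] → '(8t)'; at [20:25] → '(663)'.
With no groups in the pattern, `findall` gives back each whole match — 4 here.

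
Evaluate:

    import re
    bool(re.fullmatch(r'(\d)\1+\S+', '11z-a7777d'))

True

`\1` has to match the exact text group 1 already captured.
`re.fullmatch` is like wrapping the pattern in `^…$` (in single-line mode).
The match spans [0:10] → '11z-a7777d'.
Captured: group 1 = '1'.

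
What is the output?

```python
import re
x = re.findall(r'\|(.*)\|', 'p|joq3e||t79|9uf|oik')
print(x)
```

One capturing group, so `findall` returns just the captured substring from the one match — 1 in all.

['joq3e||t79|9uf']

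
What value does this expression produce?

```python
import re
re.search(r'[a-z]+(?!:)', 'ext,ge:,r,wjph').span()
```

(0, 3)

The negative lookaround is zero-width — it rules out positions where the adjacent text would match, without consuming anything.
The match spans [0:3] → 'ext'.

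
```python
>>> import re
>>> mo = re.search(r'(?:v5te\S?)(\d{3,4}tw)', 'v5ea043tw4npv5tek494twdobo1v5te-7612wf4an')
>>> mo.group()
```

Pattern: the literal 'v5t', then the literal 'e', then optionally a non-whitespace character (non-capturing group); then 3 to 4 of a digit, then the literal 'tw' (captured).
`re.search` scans for the first position where the pattern succeeds.
The match spans [12:22] → 'v5tek494tw'.
Captured: group 1 = '494tw'.

'v5tek494tw'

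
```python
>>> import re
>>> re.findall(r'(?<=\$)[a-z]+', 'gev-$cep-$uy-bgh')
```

The `(?=…)`/`(?<=…)` assertion just peeks at neighbouring text; it doesn't advance the match position.
Matches: at [5:8] → 'cep'; at [10:12] → 'uy'.
`findall` yields the raw match text (2 of them) because the pattern has no groups.

['cep', 'uy']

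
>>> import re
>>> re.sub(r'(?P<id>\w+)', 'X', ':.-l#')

The pattern matches one or more of a word character (captured as 'id').
Each match is replaced by 'X'.

':.-X#'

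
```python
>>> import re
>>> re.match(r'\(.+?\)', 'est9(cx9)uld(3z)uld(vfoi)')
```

None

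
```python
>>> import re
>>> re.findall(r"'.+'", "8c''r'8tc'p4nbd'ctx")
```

["''r'8tc'p4nbd'"]

With no groups in the pattern, `findall` gives back each whole match — 1 here.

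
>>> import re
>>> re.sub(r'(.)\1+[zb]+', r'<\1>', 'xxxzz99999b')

'<x><9>'

A backreference is literal: `\1` must see the identical characters the first group matched.
Each match is replaced using the text its own group 1 captured.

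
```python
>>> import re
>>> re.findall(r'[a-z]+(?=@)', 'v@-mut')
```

Because the assertion is zero-width, the text it checks is not consumed and won't appear in the result.
Walking the string: at [0:1] → 'v'.
With no groups in the pattern, `findall` gives back each whole match — 1 here.

['v']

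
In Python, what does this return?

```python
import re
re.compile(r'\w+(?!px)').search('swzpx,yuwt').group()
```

'swzpx'

The negative lookahead/lookbehind blocks any match where the forbidden context is present.
`re.search` scans for the first position where the pattern succeeds.
The match spans [0:5] → 'swzpx'.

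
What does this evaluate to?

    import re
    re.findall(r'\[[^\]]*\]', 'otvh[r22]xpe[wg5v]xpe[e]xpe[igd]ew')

['[r22]', '[wg5v]', '[e]', '[igd]']

No capturing groups, so `findall` returns the 4 full match strings.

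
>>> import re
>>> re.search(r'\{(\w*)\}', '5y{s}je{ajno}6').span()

(2, 5)

Unlike `match`, `search` isn't anchored — it looks for the pattern anywhere in the string.
The match spans [2:5] → '{s}'.
Captured: group 1 = 's'.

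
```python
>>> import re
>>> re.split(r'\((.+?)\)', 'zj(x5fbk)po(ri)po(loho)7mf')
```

['zj', 'x5fbk', 'po', 'ri', 'po', 'loho', '7mf']

A non-greedy quantifier consumes as few characters as it can — just enough that the remainder of the pattern still matches from where it stops; whatever follows it matches normally.
Because the pattern has a capturing group, `split` also inserts each captured text between the pieces.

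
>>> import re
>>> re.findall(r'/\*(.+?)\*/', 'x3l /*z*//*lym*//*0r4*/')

With a single group, `findall` returns only what that group captured — 3 items.

['z', 'lym', '0r4']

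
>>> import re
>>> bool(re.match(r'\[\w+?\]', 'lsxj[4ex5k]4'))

False

`match` is anchored at position 0; if the pattern doesn't fit there, it returns None.
Here the string doesn't start with a match, so the call returns None, and `bool(None)` is False.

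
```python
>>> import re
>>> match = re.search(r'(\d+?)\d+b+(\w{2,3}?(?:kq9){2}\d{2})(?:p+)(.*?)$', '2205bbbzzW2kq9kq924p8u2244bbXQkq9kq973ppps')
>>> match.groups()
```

This matches one or more of a digit (lazy) (captured); then one or more of a digit, then one or more of the literal 'b'; then 2 to 3 of a word character (lazy), then the literal 'kq9' repeated 2 times, then exactly 2 of a digit (captured); then one or more of a literal 'p' (non-capturing group); then zero or more of any character (lazy) (captured); then anchored at the end.
`re.search` tries every starting position until one works.
The match spans [22:42] → '2244bbXQkq9kq973ppps'.
Captured: group 1 = '2', group 2 = 'XQkq9kq973', group 3 = 's'.

('2', 'XQkq9kq973', 's')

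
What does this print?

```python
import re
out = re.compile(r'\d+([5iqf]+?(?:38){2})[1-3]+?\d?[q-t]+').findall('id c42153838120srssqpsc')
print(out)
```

With a single group, `findall` returns only what that group captured — 1 item.

['53838']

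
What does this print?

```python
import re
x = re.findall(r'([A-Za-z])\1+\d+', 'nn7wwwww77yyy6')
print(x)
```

['n', 'w', 'y']

`\1` has to match the exact text group 1 already captured.
`findall` collects group 1 from each match (3 total).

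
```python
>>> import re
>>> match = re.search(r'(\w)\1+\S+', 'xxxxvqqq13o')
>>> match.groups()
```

`\1` is not a pattern — it's the concrete string captured by group 1, re-applied verbatim.
`re.search` tries every starting position until one works.
The match spans [0:11] → 'xxxxvqqq13o'.
Captured: group 1 = 'x'.

('x',)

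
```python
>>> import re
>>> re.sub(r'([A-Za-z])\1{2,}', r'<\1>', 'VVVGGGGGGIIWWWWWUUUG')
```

`\1` has to match the exact text group 1 already captured.
Each match is replaced using the text its own group 1 captured.

'<V><G>II<W><U>G'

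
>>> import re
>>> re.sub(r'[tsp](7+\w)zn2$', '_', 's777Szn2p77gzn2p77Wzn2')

's777Szn2p77gzn2_'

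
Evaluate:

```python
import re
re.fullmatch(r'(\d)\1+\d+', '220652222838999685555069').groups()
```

('2',)

The match spans [0:24] → '220652222838999685555069'.
Captured: group 1 = '2'.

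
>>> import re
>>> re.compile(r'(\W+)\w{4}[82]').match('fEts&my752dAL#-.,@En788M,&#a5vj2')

Pattern: one or more of a non-word character (captured); then exactly 4 of a word character, then one of [82].
`re.match` only tries the pattern at the start of the string.
Here position 0 doesn't satisfy it, so the call returns None.

None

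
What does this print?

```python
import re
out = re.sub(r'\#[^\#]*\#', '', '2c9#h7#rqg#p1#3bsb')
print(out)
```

2c9rqg3bsb

Every occurrence is swapped for ''.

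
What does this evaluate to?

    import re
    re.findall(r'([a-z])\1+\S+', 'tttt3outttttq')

['t']

The backreference `\1` re-matches whatever the first group consumed, character for character.
Walking the string: at [0:13] match 'tttt3outttttq', group 1 = 't'.
With a single group, `findall` returns only what that group captured — 1 item.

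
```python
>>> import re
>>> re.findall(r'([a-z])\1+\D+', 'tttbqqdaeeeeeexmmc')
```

The backreference `\1` re-matches whatever the first group consumed, character for character.
One capturing group, so `findall` returns just the captured substring from the one match — 1 in all.

['t']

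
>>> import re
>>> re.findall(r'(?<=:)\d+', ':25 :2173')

['25', '2173']

Because the assertion is zero-width, the text it checks is not consumed and won't appear in the result.
Walking the string: at [1:3] → '25'; at [5:9] → '2173'.
No capturing groups, so `findall` returns the 2 full match strings.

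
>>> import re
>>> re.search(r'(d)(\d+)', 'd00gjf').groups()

('d', '00')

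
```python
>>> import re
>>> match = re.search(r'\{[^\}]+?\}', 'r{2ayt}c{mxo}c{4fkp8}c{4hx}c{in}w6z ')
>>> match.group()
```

'{2ayt}'

The match spans [1:7] → '{2ayt}'.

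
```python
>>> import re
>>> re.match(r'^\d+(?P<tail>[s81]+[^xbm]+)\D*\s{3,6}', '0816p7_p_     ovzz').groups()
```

The match spans [0:14] → '0816p7_p_     '.
Captured: group 1 = '16p7_p_  '.

('16p7_p_  ',)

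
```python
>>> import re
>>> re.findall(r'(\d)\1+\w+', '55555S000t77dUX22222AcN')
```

['5']

`\1` has to match the exact text group 1 already captured.
Because there's exactly one group, `findall` drops the full match and keeps group 1 from the one hit.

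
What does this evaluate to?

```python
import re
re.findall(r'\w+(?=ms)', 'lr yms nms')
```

Lookahead/lookbehind check context without consuming it, so the matched span excludes the asserted characters.
`findall` yields the raw match text (2 of them) because the pattern has no groups.

['y', 'n']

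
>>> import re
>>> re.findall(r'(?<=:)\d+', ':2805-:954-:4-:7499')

['2805', '954', '4', '7499']

The positive lookaround only admits positions where the adjacent text matches; those characters stay outside the span.
Scanning left to right: at [1:5] → '2805'; at [7:10] → '954'; at [12:13] → '4'; at [15:19] → '7499'.
With no groups in the pattern, `findall` gives back each whole match — 4 here.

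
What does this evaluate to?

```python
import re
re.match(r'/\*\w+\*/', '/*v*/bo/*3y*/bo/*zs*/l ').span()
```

`match` is anchored at position 0; if the pattern doesn't fit there, it returns None.
The match spans [0:5] → '/*v*/'.

(0, 5)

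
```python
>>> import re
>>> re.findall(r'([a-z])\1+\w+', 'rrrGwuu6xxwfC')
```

['r']

A backreference is literal: `\1` must see the identical characters the first group matched.
Because there's exactly one group, `findall` drops the full match and keeps group 1 from the one hit.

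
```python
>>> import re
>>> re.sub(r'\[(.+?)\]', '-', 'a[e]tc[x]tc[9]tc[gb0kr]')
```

'a-tc-tc-tc-'

With the lazy modifier that quantifier settles for the fewest repetitions that let the rest of the pattern succeed (the atoms after it are unaffected and can still be greedy).
Matches: at [1:4] → '[e]'; at [6:9] → '[x]'; at [11:14] → '[9]'; at [16:23] → '[gb0kr]'.
`sub` substitutes '-' at each match site.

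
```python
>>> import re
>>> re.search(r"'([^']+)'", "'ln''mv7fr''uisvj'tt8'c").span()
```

(0, 4)

The match spans [0:4] → "'ln'".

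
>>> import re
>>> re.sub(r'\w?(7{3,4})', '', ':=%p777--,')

Each match is replaced by ''.

':=%--,'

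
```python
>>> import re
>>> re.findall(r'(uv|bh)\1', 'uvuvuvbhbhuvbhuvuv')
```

['uv', 'bh', 'uv']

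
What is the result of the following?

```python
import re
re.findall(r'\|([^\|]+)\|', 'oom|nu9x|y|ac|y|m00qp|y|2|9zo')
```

['nu9x', 'ac', 'm00qp', '2']

Because there's exactly one group, `findall` drops the full match and keeps group 1 from each hit.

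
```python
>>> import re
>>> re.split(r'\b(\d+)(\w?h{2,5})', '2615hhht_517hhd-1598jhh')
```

This matches a word boundary (`\b`, zero-width); then one or more of a digit (captured); then optionally a word character, then 2 to 5 of the literal 'h' (captured).
Matches to split on: at [0:7] → '2615hhh'; at [16:23] → '1598jhh'.
Because the pattern has a capturing group, `split` also inserts each captured text between the pieces.

['', '2615', 'hhh', 't_517hhd-', '1598', 'jhh', '']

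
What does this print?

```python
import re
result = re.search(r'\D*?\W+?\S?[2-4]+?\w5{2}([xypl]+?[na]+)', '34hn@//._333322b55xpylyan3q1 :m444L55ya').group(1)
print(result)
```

The match spans [2:25] → 'hn@//._333322b55xpylyan'.
Captured: group 1 = 'xpylyan'.

xpylyan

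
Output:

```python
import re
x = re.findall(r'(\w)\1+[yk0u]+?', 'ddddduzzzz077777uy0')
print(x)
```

['d', 'z', '7']

After group 1 captures some text, `\1` only succeeds where that same text appears again.
With a single group, `findall` returns only what that group captured — 3 items.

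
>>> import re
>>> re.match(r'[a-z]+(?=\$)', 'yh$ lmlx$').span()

(0, 2)

`re.match` only tries the pattern at the start of the string.
The match spans [0:2] → 'yh'.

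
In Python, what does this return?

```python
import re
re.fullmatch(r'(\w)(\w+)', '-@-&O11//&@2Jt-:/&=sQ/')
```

`fullmatch` succeeds only if the pattern covers the string from start to end.
Here there's no way to consume every character, so the call returns None.

None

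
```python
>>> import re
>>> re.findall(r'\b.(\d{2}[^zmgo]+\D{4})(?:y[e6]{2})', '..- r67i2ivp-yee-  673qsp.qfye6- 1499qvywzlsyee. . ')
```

Pattern: a word boundary (`\b`, zero-width); then any character; then exactly 2 of a digit, then one or more of any character except [zmgo], then exactly 4 of a non-digit (captured); then the literal 'y', then exactly 2 of one of [e6] (non-capturing group).
Scanning left to right: at [4:47] match 'r67i2ivp-yee-  673qsp.qfye6- 1499qvywzlsyee', group 1 = '67i2ivp-yee-  673qsp.qfye6- 1499qvywzls'.
With a single group, `findall` returns only what that group captured — 1 item.

['67i2ivp-yee-  673qsp.qfye6- 1499qvywzls']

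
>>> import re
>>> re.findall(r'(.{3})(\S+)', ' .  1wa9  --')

[('.  ', '1wa9'), ('  -', '-')]

The pattern matches exactly 3 of any character (captured); then one or more of a non-whitespace character (captured).
Scanning left to right: at [1:8] match '.  1wa9', groups = ('.  ', '1wa9'); at [8:12] match '  --', groups = ('  -', '-').
With 2 capturing groups, `findall` returns a 2-tuple per match.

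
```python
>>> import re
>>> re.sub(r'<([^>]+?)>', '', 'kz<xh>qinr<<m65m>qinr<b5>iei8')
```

'kzqinrqinriei8'

Every occurrence is swapped for ''.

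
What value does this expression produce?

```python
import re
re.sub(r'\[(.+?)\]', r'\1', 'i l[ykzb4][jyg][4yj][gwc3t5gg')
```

'i lykzb4jyg4yj[gwc3t5gg'

A `+?`/`*?`/`{m,n}?` starts at its minimum and grows only as far as needed for what follows to match.
Each match is replaced using the text its own group 1 captured.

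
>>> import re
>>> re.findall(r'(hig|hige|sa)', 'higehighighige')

['hig', 'hig', 'hig', 'hig']

Branches in `(...|...)` are attempted left-to-right; the first branch that allows the whole pattern to succeed is taken.
Matches: at [0:3] match 'hig', group 1 = 'hig'; at [4:7] match 'hig', group 1 = 'hig'; at [7:10] match 'hig', group 1 = 'hig'; at [10:13] match 'hig', group 1 = 'hig'.
Because there's exactly one group, `findall` drops the full match and keeps group 1 from each hit.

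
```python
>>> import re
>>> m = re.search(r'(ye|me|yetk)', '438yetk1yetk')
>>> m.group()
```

'ye'

Alternation tries branches left to right and keeps the first one that lets the overall match succeed at that position.
The match spans [3:5] → 'ye'.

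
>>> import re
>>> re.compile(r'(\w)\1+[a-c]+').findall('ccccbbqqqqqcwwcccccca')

['c', 'q', 'w']

A backreference is literal: `\1` must see the identical characters the first group matched.
Matches: at [0:6] match 'ccccbb', group 1 = 'c'; at [6:12] match 'qqqqqc', group 1 = 'q'; at [12:21] match 'wwcccccca', group 1 = 'w'.
`findall` collects group 1 from each match (3 total).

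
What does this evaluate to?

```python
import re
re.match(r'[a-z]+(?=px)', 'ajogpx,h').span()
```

The positive lookaround only admits positions where the adjacent text matches; those characters stay outside the span.
`re.match` only tries the pattern at the start of the string.
The match spans [0:4] → 'ajog'.

(0, 4)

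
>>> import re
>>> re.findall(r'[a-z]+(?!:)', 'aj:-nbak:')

A negative assertion filters positions out without eating any characters.
Walking the string: at [0:1] → 'a'; at [4:7] → 'nba'.
With no groups in the pattern, `findall` gives back each whole match — 2 here.

['a', 'nba']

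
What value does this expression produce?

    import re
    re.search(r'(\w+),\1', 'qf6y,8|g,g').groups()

('g',)

A backreference is literal: `\1` must see the identical characters the first group matched.
Unlike `match`, `search` isn't anchored — it looks for the pattern anywhere in the string.
The match spans [7:10] → 'g,g'.
Captured: group 1 = 'g'.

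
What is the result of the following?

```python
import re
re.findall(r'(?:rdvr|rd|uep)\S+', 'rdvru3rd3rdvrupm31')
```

['rdvru3rd3rdvrupm31']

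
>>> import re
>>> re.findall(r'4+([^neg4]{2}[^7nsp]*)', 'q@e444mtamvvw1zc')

This matches one or more of a literal '4'; then exactly 2 of any character except [neg4], then zero or more of any character except [7nsp] (captured).
Matches: at [3:16] match '444mtamvvw1zc', group 1 = 'mtamvvw1zc'.
One capturing group, so `findall` returns just the captured substring from the one match — 1 in all.

['mtamvvw1zc']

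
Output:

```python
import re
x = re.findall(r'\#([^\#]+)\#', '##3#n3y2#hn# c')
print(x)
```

['3', 'hn']

`findall` collects group 1 from each match (2 total).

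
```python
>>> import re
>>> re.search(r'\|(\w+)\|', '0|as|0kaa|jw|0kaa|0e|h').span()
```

(1, 5)

The match spans [1:5] → '|as|'.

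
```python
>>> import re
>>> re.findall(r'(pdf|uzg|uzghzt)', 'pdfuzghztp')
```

['pdf', 'uzg']

The regex engine tests alternatives in the order written; an earlier branch that matches wins even if a later one would match more.
Because there's exactly one group, `findall` drops the full match and keeps group 1 from each hit.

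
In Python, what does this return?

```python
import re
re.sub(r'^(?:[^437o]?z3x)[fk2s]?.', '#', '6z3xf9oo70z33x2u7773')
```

This matches anchored at the start of the string; then optionally any character except [437o], then the literal 'z3x' (non-capturing group); then optionally one of [fk2s], then any character.
Matches: at [0:6] → '6z3xf9'.
Each match is replaced by '#'.

'#oo70z33x2u7773'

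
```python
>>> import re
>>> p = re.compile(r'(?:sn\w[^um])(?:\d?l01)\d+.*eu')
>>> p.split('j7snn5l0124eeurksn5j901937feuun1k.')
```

['j7', 'un1k.']

Pattern: the literal 'sn', then a word character, then any character except [um] (non-capturing group); then optionally a digit, then the literal 'l01' (non-capturing group); then one or more of a digit, then zero or more of any character, then the literal 'eu'.
Each match becomes a cut point; 2 segments remain.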